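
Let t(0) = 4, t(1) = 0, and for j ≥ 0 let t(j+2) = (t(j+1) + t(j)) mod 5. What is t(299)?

1

t(0) = 4,  t(1) = 0,  t(2) = 4,  t(3) = 4,  t(4) = 3,  t(5) = 2,  t(6) = 0,  t(7) = 2,  t(8) = 2,  t(9) = 4,  t(10) = 1,  t(11) = 0,  t(12) = 1,  t(13) = 1,  t(14) = 2,  t(15) = 3,  t(16) = 0,  t(17) = 3,  t(18) = 3,  t(19) = 1,  t(20) = 4,  t(21) = 0.
Since (t(20), t(21)) = (t(0), t(1)) = (4, 0) (two consecutive terms determine the rest), the sequence is periodic with period 20.
(299 - 0) mod 20 = 19, so t(299) = t(19) = 1.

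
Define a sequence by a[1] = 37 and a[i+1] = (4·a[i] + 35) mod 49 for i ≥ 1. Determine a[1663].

Listing terms: a[1] = 37; a[2] = 36; a[3] = 32; a[4] = 16; a[5] = 1; a[6] = 39; a[7] = 44; a[8] = 15; a[9] = 46; a[10] = 23; a[11] = 29; a[12] = 4; a[13] = 2; a[14] = 43; a[15] = 11; a[16] = 30; a[17] = 8; a[18] = 18; a[19] = 9; a[20] = 22; a[21] = 25; a[22] = 37.
Since a[22] = a[1] = 37, the sequence is periodic with period 21.
(1663 - 1) mod 21 = 3, so a[1663] = a[4] = 16.

16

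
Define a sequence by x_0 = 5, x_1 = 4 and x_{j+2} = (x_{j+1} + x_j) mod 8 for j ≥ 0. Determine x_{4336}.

Listing terms: x_0 = 5; x_1 = 4; x_2 = 1; x_3 = 5; x_4 = 6; x_5 = 3; x_6 = 1; x_7 = 4; x_8 = 5; x_9 = 1; x_{10} = 6; x_{11} = 7; x_{12} = 5; x_{13} = 4.
The sequence repeats with period 12.
So x_{4336} = x_{0 + ((4336-0) mod 12)} = x_4 = 6.

6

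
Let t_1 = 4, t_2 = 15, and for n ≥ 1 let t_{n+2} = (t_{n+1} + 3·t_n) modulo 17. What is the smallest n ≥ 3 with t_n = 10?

3

Listing terms: t_1 = 4,  t_2 = 15,  t_3 = 10,  t_4 = 4,  t_5 = 0,  t_6 = 12,  t_7 = 12,  t_8 = 14,  t_9 = 16,  t_{10} = 7,  t_{11} = 4,  t_{12} = 8,  t_{13} = 3,  t_{14} = 10,  t_{15} = 2,  t_{16} = 15,  t_{17} = 4,  t_{18} = 15.
The sequence repeats with period 16.
The value 10 first appears (with n ≥ 3) at t_3.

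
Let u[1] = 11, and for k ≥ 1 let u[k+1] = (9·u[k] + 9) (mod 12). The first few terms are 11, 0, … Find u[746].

0

u[1] = 11,  u[2] = 0,  u[3] = 9,  u[4] = 6,  u[5] = 3,  u[6] = 0.
Since u[6] = u[2] = 0, the sequence is eventually periodic: after a pre-period of length 1 it cycles with period 4.
For k ≥ 2, u[k] depends only on (k - 2) mod 4. (746 - 2) mod 4 = 0, so u[746] = u[2] = 0.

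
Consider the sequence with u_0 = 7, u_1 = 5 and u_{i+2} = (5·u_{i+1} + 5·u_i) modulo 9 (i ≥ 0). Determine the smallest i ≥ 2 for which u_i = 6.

u_0 = 7,  u_1 = 5,  u_2 = 6,  u_3 = 1,  u_4 = 8,  u_5 = 0,  u_6 = 4,  u_7 = 2,  u_8 = 3,  u_9 = 7,  u_{10} = 5.
The sequence repeats with period 9.
The value 6 first appears (with i ≥ 2) at u_2.

2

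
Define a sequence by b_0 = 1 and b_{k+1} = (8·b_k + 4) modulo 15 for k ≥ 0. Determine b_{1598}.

10

b_0 = 1,  b_1 = 12,  b_2 = 10,  b_3 = 9,  b_4 = 1.
Since b_4 = b_0 = 1, the sequence is periodic with period 4.
(1598 - 0) mod 4 = 2, so b_{1598} = b_2 = 10.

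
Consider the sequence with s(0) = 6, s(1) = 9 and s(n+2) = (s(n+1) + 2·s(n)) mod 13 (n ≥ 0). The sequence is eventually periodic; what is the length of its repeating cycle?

We have s(0) = 6; s(1) = 9; s(2) = 8; s(3) = 0; s(4) = 3; s(5) = 3; s(6) = 9; s(7) = 2; s(8) = 7; s(9) = 11; s(10) = 12; s(11) = 8; s(12) = 6; s(13) = 9.
Since (s(12), s(13)) = (s(0), s(1)) = (6, 9) (two consecutive terms determine the rest), the sequence is periodic with period 12.

12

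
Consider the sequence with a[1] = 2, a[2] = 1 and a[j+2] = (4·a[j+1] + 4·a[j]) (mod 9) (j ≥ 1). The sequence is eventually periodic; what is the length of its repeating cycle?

24

a[1] = 2,  a[2] = 1,  a[3] = 3,  a[4] = 7,  a[5] = 4,  a[6] = 8,  a[7] = 3,  a[8] = 8,  a[9] = 8,  a[10] = 1,  a[11] = 0,  a[12] = 4,  a[13] = 7,  a[14] = 8,  a[15] = 6,  a[16] = 2,  a[17] = 5,  a[18] = 1,  a[19] = 6,  a[20] = 1,  a[21] = 1,  a[22] = 8,  a[23] = 0,  a[24] = 5,  a[25] = 2,  a[26] = 1.
Since (a[25], a[26]) = (a[1], a[2]) = (2, 1) (two consecutive terms determine the rest), the sequence is periodic with period 24.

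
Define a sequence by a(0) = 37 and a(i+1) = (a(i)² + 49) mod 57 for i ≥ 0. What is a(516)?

20

We have a(0) = 37,  a(1) = 50,  a(2) = 41,  a(3) = 20,  a(4) = 50.
Since a(4) = a(1) = 50, the sequence is eventually periodic: after a pre-period of length 1 it cycles with period 3.
For i ≥ 1, a(i) depends only on (i - 1) mod 3. (516 - 1) mod 3 = 2, so a(516) = a(3) = 20.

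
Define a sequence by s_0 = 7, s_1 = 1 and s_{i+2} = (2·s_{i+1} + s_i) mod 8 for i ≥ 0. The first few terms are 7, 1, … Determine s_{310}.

1

Computing terms: s_0 = 7,  s_1 = 1,  s_2 = 1,  s_3 = 3,  s_4 = 7,  s_5 = 1.
Since (s_4, s_5) = (s_0, s_1) = (7, 1) (two consecutive terms determine the rest), the sequence is periodic with period 4.
(310 - 0) mod 4 = 2, so s_{310} = s_2 = 1.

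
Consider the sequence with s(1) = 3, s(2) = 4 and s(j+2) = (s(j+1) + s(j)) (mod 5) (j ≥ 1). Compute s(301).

s(1) = 3, s(2) = 4, s(3) = 2, s(4) = 1, s(5) = 3, s(6) = 4.
The sequence repeats with period 4.
So s(301) = s(1 + ((301-1) mod 4)) = s(1) = 3.

3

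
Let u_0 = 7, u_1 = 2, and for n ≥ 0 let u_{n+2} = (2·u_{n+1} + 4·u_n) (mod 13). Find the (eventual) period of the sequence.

42

We have u_0 = 7, u_1 = 2, u_2 = 6, u_3 = 7, u_4 = 12, u_5 = 0, u_6 = 9, u_7 = 5, u_8 = 7, u_9 = 8, u_{10} = 5, u_{11} = 3, u_{12} = 0, u_{13} = 12, u_{14} = 11, u_{15} = 5, u_{16} = 2, u_{17} = 11, u_{18} = 4, u_{19} = 0, u_{20} = 3, u_{21} = 6, u_{22} = 11, u_{23} = 7, u_{24} = 6, u_{25} = 1, u_{26} = 0, u_{27} = 4, u_{28} = 8, u_{29} = 6, u_{30} = 5, u_{31} = 8, u_{32} = 10, u_{33} = 0, u_{34} = 1, u_{35} = 2, u_{36} = 8, u_{37} = 11, u_{38} = 2, u_{39} = 9, u_{40} = 0, u_{41} = 10, u_{42} = 7, u_{43} = 2.
The sequence repeats with period 42.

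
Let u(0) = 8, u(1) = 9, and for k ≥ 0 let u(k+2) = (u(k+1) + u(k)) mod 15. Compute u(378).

Listing terms: u(0) = 8; u(1) = 9; u(2) = 2; u(3) = 11; u(4) = 13; u(5) = 9; u(6) = 7; u(7) = 1; u(8) = 8; u(9) = 9.
The sequence repeats with period 8.
(378 - 0) mod 8 = 2, so u(378) = u(2) = 2.

2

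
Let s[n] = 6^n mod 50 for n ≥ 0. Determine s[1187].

36

s[0] = 1; s[1] = 6; s[2] = 36; s[3] = 16; s[4] = 46; s[5] = 26; s[6] = 6.
Since s[6] = s[1] = 6, the sequence is eventually periodic: after a pre-period of length 1 it cycles with period 5.
For n ≥ 1, s[n] depends only on (n - 1) mod 5. (1187 - 1) mod 5 = 1, so s[1187] = s[2] = 36.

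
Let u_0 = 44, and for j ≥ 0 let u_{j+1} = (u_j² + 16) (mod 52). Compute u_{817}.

32

u_0 = 44,  u_1 = 28,  u_2 = 20,  u_3 = 0,  u_4 = 16,  u_5 = 12,  u_6 = 4,  u_7 = 32,  u_8 = 0.
Since u_8 = u_3 = 0, the sequence is eventually periodic: after a pre-period of length 3 it cycles with period 5.
For j ≥ 3, u_j depends only on (j - 3) mod 5. (817 - 3) mod 5 = 4, so u_{817} = u_7 = 32.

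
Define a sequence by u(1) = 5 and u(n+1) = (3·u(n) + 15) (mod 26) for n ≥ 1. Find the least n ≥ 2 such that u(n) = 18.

4

u(1) = 5,  u(2) = 4,  u(3) = 1,  u(4) = 18,  u(5) = 17,  u(6) = 14,  u(7) = 5.
The sequence repeats with period 6.
The value 18 first appears (with n ≥ 2) at u(4).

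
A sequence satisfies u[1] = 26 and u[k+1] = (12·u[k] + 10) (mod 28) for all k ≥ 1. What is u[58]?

18

Listing terms: u[1] = 26,  u[2] = 14,  u[3] = 10,  u[4] = 18,  u[5] = 2,  u[6] = 6,  u[7] = 26.
Since u[7] = u[1] = 26, the sequence is periodic with period 6.
(58 - 1) mod 6 = 3, so u[58] = u[4] = 18.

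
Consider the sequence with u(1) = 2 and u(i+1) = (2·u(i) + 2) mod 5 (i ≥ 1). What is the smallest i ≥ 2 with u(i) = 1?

Computing terms: u(1) = 2,  u(2) = 1,  u(3) = 4,  u(4) = 0,  u(5) = 2.
The sequence repeats with period 4.
The value 1 first appears (with i ≥ 2) at u(2).

2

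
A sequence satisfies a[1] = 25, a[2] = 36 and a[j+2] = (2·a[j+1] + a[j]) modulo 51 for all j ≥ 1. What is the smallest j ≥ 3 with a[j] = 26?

Computing terms: a[1] = 25; a[2] = 36; a[3] = 46; a[4] = 26; a[5] = 47; a[6] = 18; a[7] = 32; a[8] = 31; a[9] = 43; a[10] = 15; a[11] = 22; a[12] = 8; a[13] = 38; a[14] = 33; a[15] = 2; a[16] = 37; a[17] = 25; a[18] = 36.
Since (a[17], a[18]) = (a[1], a[2]) = (25, 36) (two consecutive terms determine the rest), the sequence is periodic with period 16.
The value 26 first appears (with j ≥ 3) at a[4].

4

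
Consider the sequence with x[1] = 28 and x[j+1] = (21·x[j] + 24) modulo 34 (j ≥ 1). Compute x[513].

28

x[1] = 28; x[2] = 0; x[3] = 24; x[4] = 18; x[5] = 28.
The sequence repeats with period 4.
So x[513] = x[1 + ((513-1) mod 4)] = x[1] = 28.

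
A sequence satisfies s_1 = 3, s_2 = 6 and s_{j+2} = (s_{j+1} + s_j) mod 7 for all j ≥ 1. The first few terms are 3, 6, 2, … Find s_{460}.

Computing terms: s_1 = 3, s_2 = 6, s_3 = 2, s_4 = 1, s_5 = 3, s_6 = 4, s_7 = 0, s_8 = 4, s_9 = 4, s_{10} = 1, s_{11} = 5, s_{12} = 6, s_{13} = 4, s_{14} = 3, s_{15} = 0, s_{16} = 3, s_{17} = 3, s_{18} = 6.
Since (s_{17}, s_{18}) = (s_1, s_2) = (3, 6) (two consecutive terms determine the rest), the sequence is periodic with period 16.
So s_{460} = s_{1 + ((460-1) mod 16)} = s_{12} = 6.

6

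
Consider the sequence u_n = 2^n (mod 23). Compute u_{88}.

We have u_0 = 1, u_1 = 2, u_2 = 4, u_3 = 8, u_4 = 16, u_5 = 9, u_6 = 18, u_7 = 13, u_8 = 3, u_9 = 6, u_{10} = 12, u_{11} = 1.
Since u_{11} = u_0 = 1, the sequence is periodic with period 11.
So u_{88} = u_{0 + ((88-0) mod 11)} = u_0 = 1.

1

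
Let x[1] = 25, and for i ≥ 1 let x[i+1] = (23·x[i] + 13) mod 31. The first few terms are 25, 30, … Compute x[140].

14

Computing terms: x[1] = 25,  x[2] = 30,  x[3] = 21,  x[4] = 0,  x[5] = 13,  x[6] = 2,  x[7] = 28,  x[8] = 6,  x[9] = 27,  x[10] = 14,  x[11] = 25.
The sequence repeats with period 10.
So x[140] = x[1 + ((140-1) mod 10)] = x[10] = 14.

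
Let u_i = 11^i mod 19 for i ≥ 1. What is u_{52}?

u_1 = 11, u_2 = 7, u_3 = 1, u_4 = 11.
The sequence repeats with period 3.
(52 - 1) mod 3 = 0, so u_{52} = u_1 = 11.

11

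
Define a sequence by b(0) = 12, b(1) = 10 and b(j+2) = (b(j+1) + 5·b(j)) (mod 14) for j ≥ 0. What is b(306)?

10

Computing terms: b(0) = 12,  b(1) = 10,  b(2) = 0,  b(3) = 8,  b(4) = 8,  b(5) = 6,  b(6) = 4,  b(7) = 6,  b(8) = 12,  b(9) = 0,  b(10) = 4,  b(11) = 4,  b(12) = 10,  b(13) = 2,  b(14) = 10,  b(15) = 6,  b(16) = 0,  b(17) = 2,  b(18) = 2,  b(19) = 12,  b(20) = 8,  b(21) = 12,  b(22) = 10.
The sequence repeats with period 21.
(306 - 0) mod 21 = 12, so b(306) = b(12) = 10.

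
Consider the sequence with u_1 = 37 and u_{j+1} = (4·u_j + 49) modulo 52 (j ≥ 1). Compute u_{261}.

u_1 = 37, u_2 = 41, u_3 = 5, u_4 = 17, u_5 = 13, u_6 = 49, u_7 = 37.
Since u_7 = u_1 = 37, the sequence is periodic with period 6.
So u_{261} = u_{1 + ((261-1) mod 6)} = u_3 = 5.

5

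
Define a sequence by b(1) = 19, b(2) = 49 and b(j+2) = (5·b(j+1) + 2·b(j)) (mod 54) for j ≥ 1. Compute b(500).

31

Computing terms: b(1) = 19; b(2) = 49; b(3) = 13; b(4) = 1; b(5) = 31; b(6) = 49; b(7) = 37; b(8) = 13; b(9) = 31; b(10) = 19; b(11) = 49.
The sequence repeats with period 9.
(500 - 1) mod 9 = 4, so b(500) = b(5) = 31.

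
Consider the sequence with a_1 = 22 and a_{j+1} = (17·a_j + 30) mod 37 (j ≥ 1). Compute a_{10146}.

25

Computing terms: a_1 = 22; a_2 = 34; a_3 = 16; a_4 = 6; a_5 = 21; a_6 = 17; a_7 = 23; a_8 = 14; a_9 = 9; a_{10} = 35; a_{11} = 33; a_{12} = 36; a_{13} = 13; a_{14} = 29; a_{15} = 5; a_{16} = 4; a_{17} = 24; a_{18} = 31; a_{19} = 2; a_{20} = 27; a_{21} = 8; a_{22} = 18; a_{23} = 3; a_{24} = 7; a_{25} = 1; a_{26} = 10; a_{27} = 15; a_{28} = 26; a_{29} = 28; a_{30} = 25; a_{31} = 11; a_{32} = 32; a_{33} = 19; a_{34} = 20; a_{35} = 0; a_{36} = 30; a_{37} = 22.
Since a_{37} = a_1 = 22, the sequence is periodic with period 36.
So a_{10146} = a_{1 + ((10146-1) mod 36)} = a_{30} = 25.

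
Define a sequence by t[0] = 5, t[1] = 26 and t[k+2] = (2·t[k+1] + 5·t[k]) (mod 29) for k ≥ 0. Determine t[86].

19

We have t[0] = 5, t[1] = 26, t[2] = 19, t[3] = 23, t[4] = 25, t[5] = 20, t[6] = 20, t[7] = 24, t[8] = 3, t[9] = 10, t[10] = 6, t[11] = 4, t[12] = 9, t[13] = 9, t[14] = 5, t[15] = 26.
Since (t[14], t[15]) = (t[0], t[1]) = (5, 26) (two consecutive terms determine the rest), the sequence is periodic with period 14.
So t[86] = t[0 + ((86-0) mod 14)] = t[2] = 19.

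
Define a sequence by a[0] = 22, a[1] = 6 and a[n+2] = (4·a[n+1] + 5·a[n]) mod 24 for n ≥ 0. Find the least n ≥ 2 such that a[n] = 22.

5

Computing terms: a[0] = 22; a[1] = 6; a[2] = 14; a[3] = 14; a[4] = 6; a[5] = 22; a[6] = 22; a[7] = 6.
Since (a[6], a[7]) = (a[0], a[1]) = (22, 6) (two consecutive terms determine the rest), the sequence is periodic with period 6.
The value 22 first appears (with n ≥ 2) at a[5].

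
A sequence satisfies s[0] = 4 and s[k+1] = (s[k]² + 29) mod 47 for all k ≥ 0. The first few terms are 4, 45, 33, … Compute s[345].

Listing terms: s[0] = 4, s[1] = 45, s[2] = 33, s[3] = 37, s[4] = 35, s[5] = 32, s[6] = 19, s[7] = 14, s[8] = 37.
Since s[8] = s[3] = 37, the sequence is eventually periodic: after a pre-period of length 3 it cycles with period 5.
For k ≥ 3, s[k] depends only on (k - 3) mod 5. (345 - 3) mod 5 = 2, so s[345] = s[5] = 32.

32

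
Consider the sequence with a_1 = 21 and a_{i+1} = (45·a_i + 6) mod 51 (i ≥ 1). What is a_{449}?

21

We have a_1 = 21,  a_2 = 33,  a_3 = 12,  a_4 = 36,  a_5 = 45,  a_6 = 42,  a_7 = 9,  a_8 = 3,  a_9 = 39,  a_{10} = 27,  a_{11} = 48,  a_{12} = 24,  a_{13} = 15,  a_{14} = 18,  a_{15} = 0,  a_{16} = 6,  a_{17} = 21.
The sequence repeats with period 16.
(449 - 1) mod 16 = 0, so a_{449} = a_1 = 21.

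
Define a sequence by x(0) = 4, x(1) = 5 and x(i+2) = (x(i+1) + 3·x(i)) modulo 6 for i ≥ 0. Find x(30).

Computing terms: x(0) = 4, x(1) = 5, x(2) = 5, x(3) = 2, x(4) = 5, x(5) = 5.
Since (x(4), x(5)) = (x(1), x(2)) = (5, 5) (two consecutive terms determine the rest), the sequence is eventually periodic: after a pre-period of length 1 it cycles with period 3.
For i ≥ 1, x(i) depends only on (i - 1) mod 3. (30 - 1) mod 3 = 2, so x(30) = x(3) = 2.

2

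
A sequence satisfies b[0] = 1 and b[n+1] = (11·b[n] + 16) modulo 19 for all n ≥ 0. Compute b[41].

Computing terms: b[0] = 1; b[1] = 8; b[2] = 9; b[3] = 1.
Since b[3] = b[0] = 1, the sequence is periodic with period 3.
(41 - 0) mod 3 = 2, so b[41] = b[2] = 9.

9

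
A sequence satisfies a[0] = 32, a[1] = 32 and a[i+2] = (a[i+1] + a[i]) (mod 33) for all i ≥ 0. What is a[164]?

We have a[0] = 32; a[1] = 32; a[2] = 31; a[3] = 30; a[4] = 28; a[5] = 25; a[6] = 20; a[7] = 12; a[8] = 32; a[9] = 11; a[10] = 10; a[11] = 21; a[12] = 31; a[13] = 19; a[14] = 17; a[15] = 3; a[16] = 20; a[17] = 23; a[18] = 10; a[19] = 0; a[20] = 10; a[21] = 10; a[22] = 20; a[23] = 30; a[24] = 17; a[25] = 14; a[26] = 31; a[27] = 12; a[28] = 10; a[29] = 22; a[30] = 32; a[31] = 21; a[32] = 20; a[33] = 8; a[34] = 28; a[35] = 3; a[36] = 31; a[37] = 1; a[38] = 32; a[39] = 0; a[40] = 32; a[41] = 32.
The sequence repeats with period 40.
(164 - 0) mod 40 = 4, so a[164] = a[4] = 28.

28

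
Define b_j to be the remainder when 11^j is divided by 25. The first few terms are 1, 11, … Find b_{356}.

11

Computing terms: b_0 = 1,  b_1 = 11,  b_2 = 21,  b_3 = 6,  b_4 = 16,  b_5 = 1.
The sequence repeats with period 5.
(356 - 0) mod 5 = 1, so b_{356} = b_1 = 11.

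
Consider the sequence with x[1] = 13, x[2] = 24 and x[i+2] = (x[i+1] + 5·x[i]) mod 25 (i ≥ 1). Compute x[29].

9

Computing terms: x[1] = 13,  x[2] = 24,  x[3] = 14,  x[4] = 9,  x[5] = 4,  x[6] = 24,  x[7] = 19,  x[8] = 14,  x[9] = 9.
Since (x[8], x[9]) = (x[3], x[4]) = (14, 9) (two consecutive terms determine the rest), the sequence is eventually periodic: after a pre-period of length 2 it cycles with period 5.
For i ≥ 3, x[i] depends only on (i - 3) mod 5. (29 - 3) mod 5 = 1, so x[29] = x[4] = 9.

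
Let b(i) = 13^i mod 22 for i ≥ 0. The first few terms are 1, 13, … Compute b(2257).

7

Computing terms: b(0) = 1, b(1) = 13, b(2) = 15, b(3) = 19, b(4) = 5, b(5) = 21, b(6) = 9, b(7) = 7, b(8) = 3, b(9) = 17, b(10) = 1.
Since b(10) = b(0) = 1, the sequence is periodic with period 10.
So b(2257) = b(0 + ((2257-0) mod 10)) = b(7) = 7.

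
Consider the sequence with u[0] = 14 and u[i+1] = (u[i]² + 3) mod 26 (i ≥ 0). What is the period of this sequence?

Listing terms: u[0] = 14,  u[1] = 17,  u[2] = 6,  u[3] = 13,  u[4] = 16,  u[5] = 25,  u[6] = 4,  u[7] = 19,  u[8] = 0,  u[9] = 3,  u[10] = 12,  u[11] = 17.
Since u[11] = u[1] = 17, the sequence is eventually periodic: after a pre-period of length 1 it cycles with period 10.

10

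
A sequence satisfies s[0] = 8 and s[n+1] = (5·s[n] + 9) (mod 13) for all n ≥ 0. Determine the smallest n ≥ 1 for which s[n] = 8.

4

Listing terms: s[0] = 8,  s[1] = 10,  s[2] = 7,  s[3] = 5,  s[4] = 8.
Since s[4] = s[0] = 8, the sequence is periodic with period 4.
The value 8 next appears (with n ≥ 1) at s[4].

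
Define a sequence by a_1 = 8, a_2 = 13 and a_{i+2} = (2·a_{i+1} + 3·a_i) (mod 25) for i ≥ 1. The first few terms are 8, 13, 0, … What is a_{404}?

14

Listing terms: a_1 = 8,  a_2 = 13,  a_3 = 0,  a_4 = 14,  a_5 = 3,  a_6 = 23,  a_7 = 5,  a_8 = 4,  a_9 = 23,  a_{10} = 8,  a_{11} = 10,  a_{12} = 19,  a_{13} = 18,  a_{14} = 18,  a_{15} = 15,  a_{16} = 9,  a_{17} = 13,  a_{18} = 3,  a_{19} = 20,  a_{20} = 24,  a_{21} = 8,  a_{22} = 13.
Since (a_{21}, a_{22}) = (a_1, a_2) = (8, 13) (two consecutive terms determine the rest), the sequence is periodic with period 20.
(404 - 1) mod 20 = 3, so a_{404} = a_4 = 14.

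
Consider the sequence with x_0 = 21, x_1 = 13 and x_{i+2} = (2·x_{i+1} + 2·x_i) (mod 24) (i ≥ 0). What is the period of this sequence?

3

Listing terms: x_0 = 21, x_1 = 13, x_2 = 20, x_3 = 18, x_4 = 4, x_5 = 20, x_6 = 0, x_7 = 16, x_8 = 8, x_9 = 0, x_{10} = 16.
Since (x_9, x_{10}) = (x_6, x_7) = (0, 16) (two consecutive terms determine the rest), the sequence is eventually periodic: after a pre-period of length 6 it cycles with period 3.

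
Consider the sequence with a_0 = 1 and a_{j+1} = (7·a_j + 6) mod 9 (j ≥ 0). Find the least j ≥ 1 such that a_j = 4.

1

Computing terms: a_0 = 1; a_1 = 4; a_2 = 7; a_3 = 1.
The sequence repeats with period 3.
The value 4 first appears (with j ≥ 1) at a_1.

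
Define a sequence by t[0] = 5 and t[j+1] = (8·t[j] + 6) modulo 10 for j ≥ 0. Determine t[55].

8

We have t[0] = 5,  t[1] = 6,  t[2] = 4,  t[3] = 8,  t[4] = 0,  t[5] = 6.
Since t[5] = t[1] = 6, the sequence is eventually periodic: after a pre-period of length 1 it cycles with period 4.
For j ≥ 1, t[j] depends only on (j - 1) mod 4. (55 - 1) mod 4 = 2, so t[55] = t[3] = 8.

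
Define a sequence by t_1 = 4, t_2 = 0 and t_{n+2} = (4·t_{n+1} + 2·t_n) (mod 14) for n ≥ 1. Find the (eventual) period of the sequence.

Computing terms: t_1 = 4, t_2 = 0, t_3 = 8, t_4 = 4, t_5 = 4, t_6 = 10, t_7 = 6, t_8 = 2, t_9 = 6, t_{10} = 0, t_{11} = 12, t_{12} = 6, t_{13} = 6, t_{14} = 8, t_{15} = 2, t_{16} = 10, t_{17} = 2, t_{18} = 0, t_{19} = 4, t_{20} = 2, t_{21} = 2, t_{22} = 12, t_{23} = 10, t_{24} = 8, t_{25} = 10, t_{26} = 0, t_{27} = 6, t_{28} = 10, t_{29} = 10, t_{30} = 4, t_{31} = 8, t_{32} = 12, t_{33} = 8, t_{34} = 0, t_{35} = 2, t_{36} = 8, t_{37} = 8, t_{38} = 6, t_{39} = 12, t_{40} = 4, t_{41} = 12, t_{42} = 0, t_{43} = 10, t_{44} = 12, t_{45} = 12, t_{46} = 2, t_{47} = 4, t_{48} = 6, t_{49} = 4, t_{50} = 0.
The sequence repeats with period 48.

48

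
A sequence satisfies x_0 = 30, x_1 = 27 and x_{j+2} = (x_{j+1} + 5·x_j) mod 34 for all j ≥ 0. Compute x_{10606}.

Computing terms: x_0 = 30; x_1 = 27; x_2 = 7; x_3 = 6; x_4 = 7; x_5 = 3; x_6 = 4; x_7 = 19; x_8 = 5; x_9 = 32; x_{10} = 23; x_{11} = 13; x_{12} = 26; x_{13} = 23; x_{14} = 17; x_{15} = 30; x_{16} = 13; x_{17} = 27; x_{18} = 24; x_{19} = 23; x_{20} = 7; x_{21} = 20; x_{22} = 21; x_{23} = 19; x_{24} = 22; x_{25} = 15; x_{26} = 23; x_{27} = 30; x_{28} = 9; x_{29} = 23; x_{30} = 0; x_{31} = 13; x_{32} = 13; x_{33} = 10; x_{34} = 7; x_{35} = 23; x_{36} = 24; x_{37} = 3; x_{38} = 21; x_{39} = 2; x_{40} = 5; x_{41} = 15; x_{42} = 6; x_{43} = 13; x_{44} = 9; x_{45} = 6; x_{46} = 17; x_{47} = 13; x_{48} = 30; x_{49} = 27.
The sequence repeats with period 48.
So x_{10606} = x_{0 + ((10606-0) mod 48)} = x_{46} = 17.

17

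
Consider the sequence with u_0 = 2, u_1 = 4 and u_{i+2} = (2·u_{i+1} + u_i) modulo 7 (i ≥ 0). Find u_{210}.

Listing terms: u_0 = 2,  u_1 = 4,  u_2 = 3,  u_3 = 3,  u_4 = 2,  u_5 = 0,  u_6 = 2,  u_7 = 4.
Since (u_6, u_7) = (u_0, u_1) = (2, 4) (two consecutive terms determine the rest), the sequence is periodic with period 6.
(210 - 0) mod 6 = 0, so u_{210} = u_0 = 2.

2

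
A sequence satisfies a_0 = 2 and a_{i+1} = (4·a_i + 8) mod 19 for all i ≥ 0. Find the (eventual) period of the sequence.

Computing terms: a_0 = 2; a_1 = 16; a_2 = 15; a_3 = 11; a_4 = 14; a_5 = 7; a_6 = 17; a_7 = 0; a_8 = 8; a_9 = 2.
Since a_9 = a_0 = 2, the sequence is periodic with period 9.

9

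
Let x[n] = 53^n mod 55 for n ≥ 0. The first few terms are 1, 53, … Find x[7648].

36

We have x[0] = 1; x[1] = 53; x[2] = 4; x[3] = 47; x[4] = 16; x[5] = 23; x[6] = 9; x[7] = 37; x[8] = 36; x[9] = 38; x[10] = 34; x[11] = 42; x[12] = 26; x[13] = 3; x[14] = 49; x[15] = 12; x[16] = 31; x[17] = 48; x[18] = 14; x[19] = 27; x[20] = 1.
The sequence repeats with period 20.
So x[7648] = x[0 + ((7648-0) mod 20)] = x[8] = 36.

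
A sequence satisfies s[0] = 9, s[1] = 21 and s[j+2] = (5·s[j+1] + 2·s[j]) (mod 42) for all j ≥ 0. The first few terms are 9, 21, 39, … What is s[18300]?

15

s[0] = 9,  s[1] = 21,  s[2] = 39,  s[3] = 27,  s[4] = 3,  s[5] = 27,  s[6] = 15,  s[7] = 3,  s[8] = 3,  s[9] = 21,  s[10] = 27,  s[11] = 9,  s[12] = 15,  s[13] = 9,  s[14] = 33,  s[15] = 15,  s[16] = 15,  s[17] = 21,  s[18] = 9,  s[19] = 3,  s[20] = 33,  s[21] = 3,  s[22] = 39,  s[23] = 33,  s[24] = 33,  s[25] = 21,  s[26] = 3,  s[27] = 15,  s[28] = 39,  s[29] = 15,  s[30] = 27,  s[31] = 39,  s[32] = 39,  s[33] = 21,  s[34] = 15,  s[35] = 33,  s[36] = 27,  s[37] = 33,  s[38] = 9,  s[39] = 27,  s[40] = 27,  s[41] = 21,  s[42] = 33,  s[43] = 39,  s[44] = 9,  s[45] = 39,  s[46] = 3,  s[47] = 9,  s[48] = 9,  s[49] = 21.
The sequence repeats with period 48.
(18300 - 0) mod 48 = 12, so s[18300] = s[12] = 15.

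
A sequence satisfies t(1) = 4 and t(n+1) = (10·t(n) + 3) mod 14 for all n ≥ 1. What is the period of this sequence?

Listing terms: t(1) = 4; t(2) = 1; t(3) = 13; t(4) = 7; t(5) = 3; t(6) = 5; t(7) = 11; t(8) = 1.
Since t(8) = t(2) = 1, the sequence is eventually periodic: after a pre-period of length 1 it cycles with period 6.

6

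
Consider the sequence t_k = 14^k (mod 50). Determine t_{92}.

46

Listing terms: t_0 = 1; t_1 = 14; t_2 = 46; t_3 = 44; t_4 = 16; t_5 = 24; t_6 = 36; t_7 = 4; t_8 = 6; t_9 = 34; t_{10} = 26; t_{11} = 14.
Since t_{11} = t_1 = 14, the sequence is eventually periodic: after a pre-period of length 1 it cycles with period 10.
For k ≥ 1, t_k depends only on (k - 1) mod 10. (92 - 1) mod 10 = 1, so t_{92} = t_2 = 46.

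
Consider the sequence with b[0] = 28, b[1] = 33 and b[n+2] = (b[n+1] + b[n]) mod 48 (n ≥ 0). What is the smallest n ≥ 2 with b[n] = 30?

9

Listing terms: b[0] = 28,  b[1] = 33,  b[2] = 13,  b[3] = 46,  b[4] = 11,  b[5] = 9,  b[6] = 20,  b[7] = 29,  b[8] = 1,  b[9] = 30,  b[10] = 31,  b[11] = 13,  b[12] = 44,  b[13] = 9,  b[14] = 5,  b[15] = 14,  b[16] = 19,  b[17] = 33,  b[18] = 4,  b[19] = 37,  b[20] = 41,  b[21] = 30,  b[22] = 23,  b[23] = 5,  b[24] = 28,  b[25] = 33.
Since (b[24], b[25]) = (b[0], b[1]) = (28, 33) (two consecutive terms determine the rest), the sequence is periodic with period 24.
The value 30 first appears (with n ≥ 2) at b[9].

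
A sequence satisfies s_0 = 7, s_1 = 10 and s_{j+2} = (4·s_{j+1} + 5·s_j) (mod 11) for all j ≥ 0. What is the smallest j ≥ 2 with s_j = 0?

Listing terms: s_0 = 7,  s_1 = 10,  s_2 = 9,  s_3 = 9,  s_4 = 4,  s_5 = 6,  s_6 = 0,  s_7 = 8,  s_8 = 10,  s_9 = 3,  s_{10} = 7,  s_{11} = 10.
The sequence repeats with period 10.
The value 0 first appears (with j ≥ 2) at s_6.

6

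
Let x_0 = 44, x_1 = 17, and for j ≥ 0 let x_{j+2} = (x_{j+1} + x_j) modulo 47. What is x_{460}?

Computing terms: x_0 = 44,  x_1 = 17,  x_2 = 14,  x_3 = 31,  x_4 = 45,  x_5 = 29,  x_6 = 27,  x_7 = 9,  x_8 = 36,  x_9 = 45,  x_{10} = 34,  x_{11} = 32,  x_{12} = 19,  x_{13} = 4,  x_{14} = 23,  x_{15} = 27,  x_{16} = 3,  x_{17} = 30,  x_{18} = 33,  x_{19} = 16,  x_{20} = 2,  x_{21} = 18,  x_{22} = 20,  x_{23} = 38,  x_{24} = 11,  x_{25} = 2,  x_{26} = 13,  x_{27} = 15,  x_{28} = 28,  x_{29} = 43,  x_{30} = 24,  x_{31} = 20,  x_{32} = 44,  x_{33} = 17.
The sequence repeats with period 32.
(460 - 0) mod 32 = 12, so x_{460} = x_{12} = 19.

19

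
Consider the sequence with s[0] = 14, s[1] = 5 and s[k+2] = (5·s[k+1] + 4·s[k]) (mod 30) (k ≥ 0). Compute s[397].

We have s[0] = 14; s[1] = 5; s[2] = 21; s[3] = 5; s[4] = 19; s[5] = 25; s[6] = 21; s[7] = 25; s[8] = 29; s[9] = 5; s[10] = 21.
Since (s[9], s[10]) = (s[1], s[2]) = (5, 21) (two consecutive terms determine the rest), the sequence is eventually periodic: after a pre-period of length 1 it cycles with period 8.
For k ≥ 1, s[k] depends only on (k - 1) mod 8. (397 - 1) mod 8 = 4, so s[397] = s[5] = 25.

25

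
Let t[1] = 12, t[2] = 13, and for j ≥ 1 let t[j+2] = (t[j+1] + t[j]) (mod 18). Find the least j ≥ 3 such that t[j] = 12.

25

Computing terms: t[1] = 12; t[2] = 13; t[3] = 7; t[4] = 2; t[5] = 9; t[6] = 11; t[7] = 2; t[8] = 13; t[9] = 15; t[10] = 10; t[11] = 7; t[12] = 17; t[13] = 6; t[14] = 5; t[15] = 11; t[16] = 16; t[17] = 9; t[18] = 7; t[19] = 16; t[20] = 5; t[21] = 3; t[22] = 8; t[23] = 11; t[24] = 1; t[25] = 12; t[26] = 13.
The sequence repeats with period 24.
The value 12 next appears (with j ≥ 3) at t[25].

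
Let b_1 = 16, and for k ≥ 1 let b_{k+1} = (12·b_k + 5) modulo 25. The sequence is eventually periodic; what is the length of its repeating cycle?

20

We have b_1 = 16,  b_2 = 22,  b_3 = 19,  b_4 = 8,  b_5 = 1,  b_6 = 17,  b_7 = 9,  b_8 = 13,  b_9 = 11,  b_{10} = 12,  b_{11} = 24,  b_{12} = 18,  b_{13} = 21,  b_{14} = 7,  b_{15} = 14,  b_{16} = 23,  b_{17} = 6,  b_{18} = 2,  b_{19} = 4,  b_{20} = 3,  b_{21} = 16.
Since b_{21} = b_1 = 16, the sequence is periodic with period 20.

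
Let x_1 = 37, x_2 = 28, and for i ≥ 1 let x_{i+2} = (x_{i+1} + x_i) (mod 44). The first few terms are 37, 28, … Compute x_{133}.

21

We have x_1 = 37,  x_2 = 28,  x_3 = 21,  x_4 = 5,  x_5 = 26,  x_6 = 31,  x_7 = 13,  x_8 = 0,  x_9 = 13,  x_{10} = 13,  x_{11} = 26,  x_{12} = 39,  x_{13} = 21,  x_{14} = 16,  x_{15} = 37,  x_{16} = 9,  x_{17} = 2,  x_{18} = 11,  x_{19} = 13,  x_{20} = 24,  x_{21} = 37,  x_{22} = 17,  x_{23} = 10,  x_{24} = 27,  x_{25} = 37,  x_{26} = 20,  x_{27} = 13,  x_{28} = 33,  x_{29} = 2,  x_{30} = 35,  x_{31} = 37,  x_{32} = 28.
Since (x_{31}, x_{32}) = (x_1, x_2) = (37, 28) (two consecutive terms determine the rest), the sequence is periodic with period 30.
So x_{133} = x_{1 + ((133-1) mod 30)} = x_{13} = 21.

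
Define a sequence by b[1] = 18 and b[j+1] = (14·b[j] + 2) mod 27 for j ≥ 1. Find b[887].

15

b[1] = 18; b[2] = 11; b[3] = 21; b[4] = 26; b[5] = 15; b[6] = 23; b[7] = 0; b[8] = 2; b[9] = 3; b[10] = 17; b[11] = 24; b[12] = 14; b[13] = 9; b[14] = 20; b[15] = 12; b[16] = 8; b[17] = 6; b[18] = 5; b[19] = 18.
The sequence repeats with period 18.
So b[887] = b[1 + ((887-1) mod 18)] = b[5] = 15.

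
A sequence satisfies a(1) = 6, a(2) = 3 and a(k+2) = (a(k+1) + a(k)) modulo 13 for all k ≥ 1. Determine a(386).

We have a(1) = 6,  a(2) = 3,  a(3) = 9,  a(4) = 12,  a(5) = 8,  a(6) = 7,  a(7) = 2,  a(8) = 9,  a(9) = 11,  a(10) = 7,  a(11) = 5,  a(12) = 12,  a(13) = 4,  a(14) = 3,  a(15) = 7,  a(16) = 10,  a(17) = 4,  a(18) = 1,  a(19) = 5,  a(20) = 6,  a(21) = 11,  a(22) = 4,  a(23) = 2,  a(24) = 6,  a(25) = 8,  a(26) = 1,  a(27) = 9,  a(28) = 10,  a(29) = 6,  a(30) = 3.
The sequence repeats with period 28.
So a(386) = a(1 + ((386-1) mod 28)) = a(22) = 4.

4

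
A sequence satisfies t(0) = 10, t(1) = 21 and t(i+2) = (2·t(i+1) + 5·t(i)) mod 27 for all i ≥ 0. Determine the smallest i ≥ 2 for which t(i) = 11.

2

Listing terms: t(0) = 10, t(1) = 21, t(2) = 11, t(3) = 19, t(4) = 12, t(5) = 11, t(6) = 1, t(7) = 3, t(8) = 11, t(9) = 10, t(10) = 21.
Since (t(9), t(10)) = (t(0), t(1)) = (10, 21) (two consecutive terms determine the rest), the sequence is periodic with period 9.
The value 11 first appears (with i ≥ 2) at t(2).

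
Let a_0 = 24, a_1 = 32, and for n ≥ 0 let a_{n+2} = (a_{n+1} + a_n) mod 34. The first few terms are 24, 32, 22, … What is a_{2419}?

30

We have a_0 = 24,  a_1 = 32,  a_2 = 22,  a_3 = 20,  a_4 = 8,  a_5 = 28,  a_6 = 2,  a_7 = 30,  a_8 = 32,  a_9 = 28,  a_{10} = 26,  a_{11} = 20,  a_{12} = 12,  a_{13} = 32,  a_{14} = 10,  a_{15} = 8,  a_{16} = 18,  a_{17} = 26,  a_{18} = 10,  a_{19} = 2,  a_{20} = 12,  a_{21} = 14,  a_{22} = 26,  a_{23} = 6,  a_{24} = 32,  a_{25} = 4,  a_{26} = 2,  a_{27} = 6,  a_{28} = 8,  a_{29} = 14,  a_{30} = 22,  a_{31} = 2,  a_{32} = 24,  a_{33} = 26,  a_{34} = 16,  a_{35} = 8,  a_{36} = 24,  a_{37} = 32.
Since (a_{36}, a_{37}) = (a_0, a_1) = (24, 32) (two consecutive terms determine the rest), the sequence is periodic with period 36.
(2419 - 0) mod 36 = 7, so a_{2419} = a_7 = 30.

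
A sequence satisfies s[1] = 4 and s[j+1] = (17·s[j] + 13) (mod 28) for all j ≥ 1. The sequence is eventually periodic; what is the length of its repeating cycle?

4

We have s[1] = 4; s[2] = 25; s[3] = 18; s[4] = 11; s[5] = 4.
The sequence repeats with period 4.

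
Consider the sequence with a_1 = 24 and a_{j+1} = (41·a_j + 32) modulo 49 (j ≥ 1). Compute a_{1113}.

17

a_1 = 24, a_2 = 36, a_3 = 38, a_4 = 22, a_5 = 3, a_6 = 8, a_7 = 17, a_8 = 43, a_9 = 31, a_{10} = 29, a_{11} = 45, a_{12} = 15, a_{13} = 10, a_{14} = 1, a_{15} = 24.
The sequence repeats with period 14.
(1113 - 1) mod 14 = 6, so a_{1113} = a_7 = 17.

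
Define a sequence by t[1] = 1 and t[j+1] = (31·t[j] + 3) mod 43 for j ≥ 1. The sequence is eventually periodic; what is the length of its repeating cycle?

Listing terms: t[1] = 1; t[2] = 34; t[3] = 25; t[4] = 4; t[5] = 41; t[6] = 27; t[7] = 23; t[8] = 28; t[9] = 11; t[10] = 0; t[11] = 3; t[12] = 10; t[13] = 12; t[14] = 31; t[15] = 18; t[16] = 2; t[17] = 22; t[18] = 40; t[19] = 39; t[20] = 8; t[21] = 36; t[22] = 1.
Since t[22] = t[1] = 1, the sequence is periodic with period 21.

21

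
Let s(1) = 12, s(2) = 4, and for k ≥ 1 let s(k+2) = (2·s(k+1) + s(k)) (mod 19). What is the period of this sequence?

40

Computing terms: s(1) = 12, s(2) = 4, s(3) = 1, s(4) = 6, s(5) = 13, s(6) = 13, s(7) = 1, s(8) = 15, s(9) = 12, s(10) = 1, s(11) = 14, s(12) = 10, s(13) = 15, s(14) = 2, s(15) = 0, s(16) = 2, s(17) = 4, s(18) = 10, s(19) = 5, s(20) = 1, s(21) = 7, s(22) = 15, s(23) = 18, s(24) = 13, s(25) = 6, s(26) = 6, s(27) = 18, s(28) = 4, s(29) = 7, s(30) = 18, s(31) = 5, s(32) = 9, s(33) = 4, s(34) = 17, s(35) = 0, s(36) = 17, s(37) = 15, s(38) = 9, s(39) = 14, s(40) = 18, s(41) = 12, s(42) = 4.
The sequence repeats with period 40.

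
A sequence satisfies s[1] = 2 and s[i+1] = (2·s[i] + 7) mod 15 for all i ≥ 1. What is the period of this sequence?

Listing terms: s[1] = 2, s[2] = 11, s[3] = 14, s[4] = 5, s[5] = 2.
The sequence repeats with period 4.

4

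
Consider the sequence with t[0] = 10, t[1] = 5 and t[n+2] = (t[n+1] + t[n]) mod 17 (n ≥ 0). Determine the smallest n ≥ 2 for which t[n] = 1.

Listing terms: t[0] = 10, t[1] = 5, t[2] = 15, t[3] = 3, t[4] = 1, t[5] = 4, t[6] = 5, t[7] = 9, t[8] = 14, t[9] = 6, t[10] = 3, t[11] = 9, t[12] = 12, t[13] = 4, t[14] = 16, t[15] = 3, t[16] = 2, t[17] = 5, t[18] = 7, t[19] = 12, t[20] = 2, t[21] = 14, t[22] = 16, t[23] = 13, t[24] = 12, t[25] = 8, t[26] = 3, t[27] = 11, t[28] = 14, t[29] = 8, t[30] = 5, t[31] = 13, t[32] = 1, t[33] = 14, t[34] = 15, t[35] = 12, t[36] = 10, t[37] = 5.
The sequence repeats with period 36.
The value 1 first appears (with n ≥ 2) at t[4].

4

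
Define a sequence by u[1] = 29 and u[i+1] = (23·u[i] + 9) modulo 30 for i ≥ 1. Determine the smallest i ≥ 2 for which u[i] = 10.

We have u[1] = 29; u[2] = 16; u[3] = 17; u[4] = 10; u[5] = 29.
Since u[5] = u[1] = 29, the sequence is periodic with period 4.
The value 10 first appears (with i ≥ 2) at u[4].

4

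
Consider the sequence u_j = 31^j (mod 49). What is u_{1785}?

Computing terms: u_0 = 1, u_1 = 31, u_2 = 30, u_3 = 48, u_4 = 18, u_5 = 19, u_6 = 1.
The sequence repeats with period 6.
So u_{1785} = u_{0 + ((1785-0) mod 6)} = u_3 = 48.

48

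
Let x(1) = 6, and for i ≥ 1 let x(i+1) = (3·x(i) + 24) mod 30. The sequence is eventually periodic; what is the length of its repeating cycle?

We have x(1) = 6; x(2) = 12; x(3) = 0; x(4) = 24; x(5) = 6.
Since x(5) = x(1) = 6, the sequence is periodic with period 4.

4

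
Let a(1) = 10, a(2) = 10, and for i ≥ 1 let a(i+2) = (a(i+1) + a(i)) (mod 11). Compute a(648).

Listing terms: a(1) = 10, a(2) = 10, a(3) = 9, a(4) = 8, a(5) = 6, a(6) = 3, a(7) = 9, a(8) = 1, a(9) = 10, a(10) = 0, a(11) = 10, a(12) = 10.
Since (a(11), a(12)) = (a(1), a(2)) = (10, 10) (two consecutive terms determine the rest), the sequence is periodic with period 10.
(648 - 1) mod 10 = 7, so a(648) = a(8) = 1.

1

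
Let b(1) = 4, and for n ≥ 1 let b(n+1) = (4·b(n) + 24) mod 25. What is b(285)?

14

Computing terms: b(1) = 4,  b(2) = 15,  b(3) = 9,  b(4) = 10,  b(5) = 14,  b(6) = 5,  b(7) = 19,  b(8) = 0,  b(9) = 24,  b(10) = 20,  b(11) = 4.
The sequence repeats with period 10.
So b(285) = b(1 + ((285-1) mod 10)) = b(5) = 14.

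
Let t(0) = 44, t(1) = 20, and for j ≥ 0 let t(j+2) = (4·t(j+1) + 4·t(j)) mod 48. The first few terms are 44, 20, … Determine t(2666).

16

t(0) = 44; t(1) = 20; t(2) = 16; t(3) = 0; t(4) = 16; t(5) = 16; t(6) = 32; t(7) = 0; t(8) = 32; t(9) = 32; t(10) = 16; t(11) = 0.
Since (t(10), t(11)) = (t(2), t(3)) = (16, 0) (two consecutive terms determine the rest), the sequence is eventually periodic: after a pre-period of length 2 it cycles with period 8.
For j ≥ 2, t(j) depends only on (j - 2) mod 8. (2666 - 2) mod 8 = 0, so t(2666) = t(2) = 16.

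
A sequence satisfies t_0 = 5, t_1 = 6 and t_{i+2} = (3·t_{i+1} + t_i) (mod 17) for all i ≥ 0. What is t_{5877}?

We have t_0 = 5, t_1 = 6, t_2 = 6, t_3 = 7, t_4 = 10, t_5 = 3, t_6 = 2, t_7 = 9, t_8 = 12, t_9 = 11, t_{10} = 11, t_{11} = 10, t_{12} = 7, t_{13} = 14, t_{14} = 15, t_{15} = 8, t_{16} = 5, t_{17} = 6.
The sequence repeats with period 16.
So t_{5877} = t_{0 + ((5877-0) mod 16)} = t_5 = 3.

3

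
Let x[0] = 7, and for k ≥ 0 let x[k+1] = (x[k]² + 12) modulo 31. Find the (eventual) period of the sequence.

8

x[0] = 7,  x[1] = 30,  x[2] = 13,  x[3] = 26,  x[4] = 6,  x[5] = 17,  x[6] = 22,  x[7] = 0,  x[8] = 12,  x[9] = 1,  x[10] = 13.
Since x[10] = x[2] = 13, the sequence is eventually periodic: after a pre-period of length 2 it cycles with period 8.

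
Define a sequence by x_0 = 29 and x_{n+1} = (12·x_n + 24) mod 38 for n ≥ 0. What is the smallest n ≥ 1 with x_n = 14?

Listing terms: x_0 = 29, x_1 = 30, x_2 = 4, x_3 = 34, x_4 = 14, x_5 = 2, x_6 = 10, x_7 = 30.
Since x_7 = x_1 = 30, the sequence is eventually periodic: after a pre-period of length 1 it cycles with period 6.
The value 14 first appears (with n ≥ 1) at x_4.

4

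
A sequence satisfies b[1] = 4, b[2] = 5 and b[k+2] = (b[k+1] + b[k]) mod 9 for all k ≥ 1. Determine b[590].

4

b[1] = 4,  b[2] = 5,  b[3] = 0,  b[4] = 5,  b[5] = 5,  b[6] = 1,  b[7] = 6,  b[8] = 7,  b[9] = 4,  b[10] = 2,  b[11] = 6,  b[12] = 8,  b[13] = 5,  b[14] = 4,  b[15] = 0,  b[16] = 4,  b[17] = 4,  b[18] = 8,  b[19] = 3,  b[20] = 2,  b[21] = 5,  b[22] = 7,  b[23] = 3,  b[24] = 1,  b[25] = 4,  b[26] = 5.
Since (b[25], b[26]) = (b[1], b[2]) = (4, 5) (two consecutive terms determine the rest), the sequence is periodic with period 24.
(590 - 1) mod 24 = 13, so b[590] = b[14] = 4.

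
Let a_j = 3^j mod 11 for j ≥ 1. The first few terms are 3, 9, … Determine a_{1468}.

5

Listing terms: a_1 = 3; a_2 = 9; a_3 = 5; a_4 = 4; a_5 = 1; a_6 = 3.
The sequence repeats with period 5.
(1468 - 1) mod 5 = 2, so a_{1468} = a_3 = 5.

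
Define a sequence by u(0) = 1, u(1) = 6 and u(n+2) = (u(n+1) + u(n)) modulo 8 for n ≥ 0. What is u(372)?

1

We have u(0) = 1,  u(1) = 6,  u(2) = 7,  u(3) = 5,  u(4) = 4,  u(5) = 1,  u(6) = 5,  u(7) = 6,  u(8) = 3,  u(9) = 1,  u(10) = 4,  u(11) = 5,  u(12) = 1,  u(13) = 6.
The sequence repeats with period 12.
So u(372) = u(0 + ((372-0) mod 12)) = u(0) = 1.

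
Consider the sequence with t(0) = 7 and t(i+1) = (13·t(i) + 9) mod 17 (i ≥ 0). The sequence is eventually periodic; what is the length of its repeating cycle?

4

Computing terms: t(0) = 7; t(1) = 15; t(2) = 0; t(3) = 9; t(4) = 7.
The sequence repeats with period 4.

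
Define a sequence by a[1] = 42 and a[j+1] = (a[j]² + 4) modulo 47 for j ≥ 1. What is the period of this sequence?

Listing terms: a[1] = 42,  a[2] = 29,  a[3] = 46,  a[4] = 5,  a[5] = 29.
Since a[5] = a[2] = 29, the sequence is eventually periodic: after a pre-period of length 1 it cycles with period 3.

3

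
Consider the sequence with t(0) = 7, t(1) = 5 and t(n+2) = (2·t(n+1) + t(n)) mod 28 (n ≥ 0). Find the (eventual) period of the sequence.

12

Computing terms: t(0) = 7,  t(1) = 5,  t(2) = 17,  t(3) = 11,  t(4) = 11,  t(5) = 5,  t(6) = 21,  t(7) = 19,  t(8) = 3,  t(9) = 25,  t(10) = 25,  t(11) = 19,  t(12) = 7,  t(13) = 5.
The sequence repeats with period 12.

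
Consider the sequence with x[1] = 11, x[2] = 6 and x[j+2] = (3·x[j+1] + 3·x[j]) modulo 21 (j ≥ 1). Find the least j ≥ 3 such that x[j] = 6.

8

Listing terms: x[1] = 11; x[2] = 6; x[3] = 9; x[4] = 3; x[5] = 15; x[6] = 12; x[7] = 18; x[8] = 6; x[9] = 9.
Since (x[8], x[9]) = (x[2], x[3]) = (6, 9) (two consecutive terms determine the rest), the sequence is eventually periodic: after a pre-period of length 1 it cycles with period 6.
The value 6 next appears (with j ≥ 3) at x[8].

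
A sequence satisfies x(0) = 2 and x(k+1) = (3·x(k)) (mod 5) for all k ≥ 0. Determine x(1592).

2

Computing terms: x(0) = 2, x(1) = 1, x(2) = 3, x(3) = 4, x(4) = 2.
Since x(4) = x(0) = 2, the sequence is periodic with period 4.
So x(1592) = x(0 + ((1592-0) mod 4)) = x(0) = 2.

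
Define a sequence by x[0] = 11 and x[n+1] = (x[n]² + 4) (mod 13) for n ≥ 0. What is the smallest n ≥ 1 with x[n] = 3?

Listing terms: x[0] = 11; x[1] = 8; x[2] = 3; x[3] = 0; x[4] = 4; x[5] = 7; x[6] = 1; x[7] = 5; x[8] = 3.
Since x[8] = x[2] = 3, the sequence is eventually periodic: after a pre-period of length 2 it cycles with period 6.
The value 3 first appears (with n ≥ 1) at x[2].

2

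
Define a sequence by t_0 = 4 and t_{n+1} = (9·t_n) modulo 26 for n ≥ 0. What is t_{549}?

4

Computing terms: t_0 = 4,  t_1 = 10,  t_2 = 12,  t_3 = 4.
The sequence repeats with period 3.
So t_{549} = t_{0 + ((549-0) mod 3)} = t_0 = 4.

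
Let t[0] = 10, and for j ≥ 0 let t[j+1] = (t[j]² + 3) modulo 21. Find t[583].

19

Computing terms: t[0] = 10, t[1] = 19, t[2] = 7, t[3] = 10.
The sequence repeats with period 3.
So t[583] = t[0 + ((583-0) mod 3)] = t[1] = 19.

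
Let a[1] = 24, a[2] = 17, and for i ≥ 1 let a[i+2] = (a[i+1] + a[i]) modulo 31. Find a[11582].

17

Computing terms: a[1] = 24; a[2] = 17; a[3] = 10; a[4] = 27; a[5] = 6; a[6] = 2; a[7] = 8; a[8] = 10; a[9] = 18; a[10] = 28; a[11] = 15; a[12] = 12; a[13] = 27; a[14] = 8; a[15] = 4; a[16] = 12; a[17] = 16; a[18] = 28; a[19] = 13; a[20] = 10; a[21] = 23; a[22] = 2; a[23] = 25; a[24] = 27; a[25] = 21; a[26] = 17; a[27] = 7; a[28] = 24; a[29] = 0; a[30] = 24; a[31] = 24; a[32] = 17.
Since (a[31], a[32]) = (a[1], a[2]) = (24, 17) (two consecutive terms determine the rest), the sequence is periodic with period 30.
So a[11582] = a[1 + ((11582-1) mod 30)] = a[2] = 17.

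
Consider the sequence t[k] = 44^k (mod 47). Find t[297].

Listing terms: t[1] = 44, t[2] = 9, t[3] = 20, t[4] = 34, t[5] = 39, t[6] = 24, t[7] = 22, t[8] = 28, t[9] = 10, t[10] = 17, t[11] = 43, t[12] = 12, t[13] = 11, t[14] = 14, t[15] = 5, t[16] = 32, t[17] = 45, t[18] = 6, t[19] = 29, t[20] = 7, t[21] = 26, t[22] = 16, t[23] = 46, t[24] = 3, t[25] = 38, t[26] = 27, t[27] = 13, t[28] = 8, t[29] = 23, t[30] = 25, t[31] = 19, t[32] = 37, t[33] = 30, t[34] = 4, t[35] = 35, t[36] = 36, t[37] = 33, t[38] = 42, t[39] = 15, t[40] = 2, t[41] = 41, t[42] = 18, t[43] = 40, t[44] = 21, t[45] = 31, t[46] = 1, t[47] = 44.
Since t[47] = t[1] = 44, the sequence is periodic with period 46.
So t[297] = t[1 + ((297-1) mod 46)] = t[21] = 26.

26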